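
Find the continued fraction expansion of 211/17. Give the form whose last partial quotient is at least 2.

[12; 2, 2, 3]

211 = 12*17 + 7
17 = 2*7 + 3
7 = 2*3 + 1
3 = 3*1 + 0  (stop)
So 211/17 = [12; 2, 2, 3].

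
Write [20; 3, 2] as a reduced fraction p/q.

142/7

Using pₖ = aₖpₖ₋₁ + pₖ₋₂ and qₖ = aₖqₖ₋₁ + qₖ₋₂:
  k=0: a=20, p=20, q=1
  k=1: a=3, p=61, q=3
  k=2: a=2, p=142, q=7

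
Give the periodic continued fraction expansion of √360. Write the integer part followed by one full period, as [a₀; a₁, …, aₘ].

[18; 1, 36]

a₀ = ⌊√360⌋ = 18.
With m₀=0, d₀=1 and mₖ₊₁ = dₖaₖ − mₖ, dₖ₊₁ = (n − mₖ₊₁²)/dₖ, aₖ₊₁ = ⌊(a₀+mₖ₊₁)/dₖ₊₁⌋:
  k=1: m=18, d=36, a=1
  k=2: m=18, d=1, a=36
d=1 and a=2a₀=36 at k=2, so the next step gives (m, d) = (18, 36) again — its k=1 value — and the period has length 2.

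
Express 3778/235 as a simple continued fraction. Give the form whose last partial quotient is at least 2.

[16; 13, 18]

3778 = 16*235 + 18
235 = 13*18 + 1
18 = 18*1 + 0  (stop)
So 3778/235 = [16; 13, 18].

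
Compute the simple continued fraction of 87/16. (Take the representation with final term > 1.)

[5; 2, 3, 2]

87 = 5×16 + 7
16 = 2×7 + 2
7 = 3×2 + 1
2 = 2×1 + 0  (stop)
So 87/16 = [5; 2, 3, 2].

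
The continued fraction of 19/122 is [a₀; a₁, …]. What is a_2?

19 = 0·122 + 19   →  a_0 = 0
122 = 6·19 + 8   →  a_1 = 6
19 = 2·8 + 3   →  a_2 = 2

2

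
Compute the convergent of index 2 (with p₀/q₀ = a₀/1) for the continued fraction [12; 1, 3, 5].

51/4

Using pₖ = aₖpₖ₋₁ + pₖ₋₂, qₖ = aₖqₖ₋₁ + qₖ₋₂ (with p₋₁=1, p₋₂=0, q₋₁=0, q₋₂=1):
  k=0: a=12, p=12, q=1
  k=1: a=1, p=13, q=1
  k=2: a=3, p=51, q=4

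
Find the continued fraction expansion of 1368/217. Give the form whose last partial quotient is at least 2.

[6; 3, 3, 2, 9]

1368 = 6*217 + 66
217 = 3*66 + 19
66 = 3*19 + 9
19 = 2*9 + 1
9 = 9*1 + 0  (stop)
So 1368/217 = [6; 3, 3, 2, 9].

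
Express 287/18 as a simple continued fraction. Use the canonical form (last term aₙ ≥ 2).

287 = 15·18 + 17
18 = 1·17 + 1
17 = 17·1 + 0  (stop)
So 287/18 = [15; 1, 17].

[15; 1, 17]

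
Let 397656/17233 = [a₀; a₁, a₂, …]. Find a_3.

2

397656 = 23·17233 + 1297   →  a_0 = 23
17233 = 13·1297 + 372   →  a_1 = 13
1297 = 3·372 + 181   →  a_2 = 3
372 = 2·181 + 10   →  a_3 = 2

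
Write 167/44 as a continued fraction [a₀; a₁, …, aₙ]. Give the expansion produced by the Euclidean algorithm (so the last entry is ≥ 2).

[3; 1, 3, 1, 8]

167 = 3·44 + 35
44 = 1·35 + 9
35 = 3·9 + 8
9 = 1·8 + 1
8 = 8·1 + 0  (stop)
So 167/44 = [3; 1, 3, 1, 8].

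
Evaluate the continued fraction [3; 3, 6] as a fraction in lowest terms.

Fold from the inside: start with 6/1.
  3 + 1/6 = 19/6
  3 + 6/19 = 63/19

63/19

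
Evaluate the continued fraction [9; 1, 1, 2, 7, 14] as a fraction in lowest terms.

5018/523

Using pₖ = aₖpₖ₋₁ + pₖ₋₂ and qₖ = aₖqₖ₋₁ + qₖ₋₂:
  k=0: a=9, p=9, q=1
  k=1: a=1, p=10, q=1
  k=2: a=1, p=19, q=2
  k=3: a=2, p=48, q=5
  k=4: a=7, p=355, q=37
  k=5: a=14, p=5018, q=523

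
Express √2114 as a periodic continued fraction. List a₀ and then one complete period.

a₀ = ⌊√2114⌋ = 45.
With m₀=0, d₀=1 and mₖ₊₁ = dₖaₖ − mₖ, dₖ₊₁ = (n − mₖ₊₁²)/dₖ, aₖ₊₁ = ⌊(a₀+mₖ₊₁)/dₖ₊₁⌋:
  k=1: m=45, d=89, a=1
  k=2: m=44, d=2, a=44
  k=3: m=44, d=89, a=1
  k=4: m=45, d=1, a=90
d=1 and a=2a₀=90 at k=4, so the next step gives (m, d) = (45, 89) again — its k=1 value — and the period has length 4.

[45; 1, 44, 1, 90]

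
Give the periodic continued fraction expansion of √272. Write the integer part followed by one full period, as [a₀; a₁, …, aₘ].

[16; 2, 32]

a₀ = ⌊√272⌋ = 16.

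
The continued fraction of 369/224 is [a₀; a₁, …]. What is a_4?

5

369 = 1·224 + 145   →  a_0 = 1
224 = 1·145 + 79   →  a_1 = 1
145 = 1·79 + 66   →  a_2 = 1
79 = 1·66 + 13   →  a_3 = 1
66 = 5·13 + 1   →  a_4 = 5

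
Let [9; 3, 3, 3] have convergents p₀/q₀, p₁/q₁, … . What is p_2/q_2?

Using pₖ = aₖpₖ₋₁ + pₖ₋₂, qₖ = aₖqₖ₋₁ + qₖ₋₂ (with p₋₁=1, p₋₂=0, q₋₁=0, q₋₂=1):
  k=0: a=9, p=9, q=1
  k=1: a=3, p=28, q=3
  k=2: a=3, p=93, q=10

93/10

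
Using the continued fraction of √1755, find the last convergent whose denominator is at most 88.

1173/28

√1755 = [41; 1, 8, 3, 8, 1, 82, …] (period length 6).
Convergents:
  p_0/q_0 = 41/1
  p_1/q_1 = 42/1
  p_2/q_2 = 377/9
  p_3/q_3 = 1173/28
  p_4/q_4 = 9761/233
q_3 = 28 ≤ 88 < 233 = q_4, so the answer is 1173/28.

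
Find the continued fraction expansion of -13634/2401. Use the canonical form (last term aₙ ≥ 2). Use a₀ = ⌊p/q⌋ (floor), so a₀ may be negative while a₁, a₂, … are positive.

-13634 = -6×2401 + 772
2401 = 3×772 + 85
772 = 9×85 + 7
85 = 12×7 + 1
7 = 7×1 + 0  (stop)
So -13634/2401 = [-6; 3, 9, 12, 7].

[-6; 3, 9, 12, 7]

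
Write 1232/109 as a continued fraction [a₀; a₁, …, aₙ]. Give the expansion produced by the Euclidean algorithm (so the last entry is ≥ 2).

[11; 3, 3, 3, 3]

1232 = 11×109 + 33
109 = 3×33 + 10
33 = 3×10 + 3
10 = 3×3 + 1
3 = 3×1 + 0  (stop)
So 1232/109 = [11; 3, 3, 3, 3].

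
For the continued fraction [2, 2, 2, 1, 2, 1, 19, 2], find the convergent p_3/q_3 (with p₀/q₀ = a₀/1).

Using pₖ = aₖpₖ₋₁ + pₖ₋₂, qₖ = aₖqₖ₋₁ + qₖ₋₂ (with p₋₁=1, p₋₂=0, q₋₁=0, q₋₂=1):
  k=0: a=2, p=2, q=1
  k=1: a=2, p=5, q=2
  k=2: a=2, p=12, q=5
  k=3: a=1, p=17, q=7

17/7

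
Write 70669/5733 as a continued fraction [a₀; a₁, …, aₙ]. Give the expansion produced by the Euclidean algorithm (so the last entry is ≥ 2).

70669 = 12·5733 + 1873
5733 = 3·1873 + 114
1873 = 16·114 + 49
114 = 2·49 + 16
49 = 3·16 + 1
16 = 16·1 + 0  (stop)
So 70669/5733 = [12; 3, 16, 2, 3, 16].

[12; 3, 16, 2, 3, 16]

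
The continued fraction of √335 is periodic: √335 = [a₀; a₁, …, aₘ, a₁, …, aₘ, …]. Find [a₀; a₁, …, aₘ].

a₀ = ⌊√335⌋ = 18.

[18; 3, 3, 3, 36]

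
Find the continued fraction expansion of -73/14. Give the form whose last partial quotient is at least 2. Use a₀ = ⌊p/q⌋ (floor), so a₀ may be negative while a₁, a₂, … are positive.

[-6; 1, 3, 1, 2]

-73 = -6×14 + 11
14 = 1×11 + 3
11 = 3×3 + 2
3 = 1×2 + 1
2 = 2×1 + 0  (stop)
So -73/14 = [-6; 1, 3, 1, 2].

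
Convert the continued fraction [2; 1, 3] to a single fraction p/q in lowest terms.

11/4

Fold from the inside: start with 3/1.
  1 + 1/3 = 4/3
  2 + 3/4 = 11/4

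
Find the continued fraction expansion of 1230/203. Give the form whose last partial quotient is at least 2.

1230 = 6·203 + 12
203 = 16·12 + 11
12 = 1·11 + 1
11 = 11·1 + 0  (stop)
So 1230/203 = [6; 16, 1, 11].

[6; 16, 1, 11]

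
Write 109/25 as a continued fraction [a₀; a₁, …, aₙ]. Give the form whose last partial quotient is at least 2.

109 = 4*25 + 9
25 = 2*9 + 7
9 = 1*7 + 2
7 = 3*2 + 1
2 = 2*1 + 0  (stop)
So 109/25 = [4; 2, 1, 3, 2].

[4; 2, 1, 3, 2]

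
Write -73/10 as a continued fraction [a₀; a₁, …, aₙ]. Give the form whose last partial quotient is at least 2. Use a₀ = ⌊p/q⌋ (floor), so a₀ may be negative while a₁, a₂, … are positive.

-73 = -8*10 + 7
10 = 1*7 + 3
7 = 2*3 + 1
3 = 3*1 + 0  (stop)
So -73/10 = [-8; 1, 2, 3].

[-8; 1, 2, 3]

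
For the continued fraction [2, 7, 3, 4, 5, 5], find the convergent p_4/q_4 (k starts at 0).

Using pₖ = aₖpₖ₋₁ + pₖ₋₂, qₖ = aₖqₖ₋₁ + qₖ₋₂ (with p₋₁=1, p₋₂=0, q₋₁=0, q₋₂=1):
  k=0: a=2, p=2, q=1
  k=1: a=7, p=15, q=7
  k=2: a=3, p=47, q=22
  k=3: a=4, p=203, q=95
  k=4: a=5, p=1062, q=497

1062/497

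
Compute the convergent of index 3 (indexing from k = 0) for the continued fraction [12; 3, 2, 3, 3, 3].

295/24

Using pₖ = aₖpₖ₋₁ + pₖ₋₂, qₖ = aₖqₖ₋₁ + qₖ₋₂ (with p₋₁=1, p₋₂=0, q₋₁=0, q₋₂=1):
  k=0: a=12, p=12, q=1
  k=1: a=3, p=37, q=3
  k=2: a=2, p=86, q=7
  k=3: a=3, p=295, q=24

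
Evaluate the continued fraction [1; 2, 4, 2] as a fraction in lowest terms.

29/20

Using pₖ = aₖpₖ₋₁ + pₖ₋₂ and qₖ = aₖqₖ₋₁ + qₖ₋₂:
  k=0: a=1, p=1, q=1
  k=1: a=2, p=3, q=2
  k=2: a=4, p=13, q=9
  k=3: a=2, p=29, q=20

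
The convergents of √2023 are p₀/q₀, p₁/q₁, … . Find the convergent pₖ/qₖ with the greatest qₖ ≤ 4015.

√2023 = [44; 1, 43, 1, 88, …] (period length 4).
Convergents:
  p_0/q_0 = 44/1
  p_1/q_1 = 45/1
  p_2/q_2 = 1979/44
  p_3/q_3 = 2024/45
  p_4/q_4 = 180091/4004
  p_5/q_5 = 182115/4049
q_4 = 4004 ≤ 4015 < 4049 = q_5, so the answer is 180091/4004.

180091/4004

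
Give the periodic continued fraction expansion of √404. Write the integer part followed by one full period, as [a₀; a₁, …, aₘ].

[20; 10, 40]

a₀ = ⌊√404⌋ = 20.
With m₀=0, d₀=1 and mₖ₊₁ = dₖaₖ − mₖ, dₖ₊₁ = (n − mₖ₊₁²)/dₖ, aₖ₊₁ = ⌊(a₀+mₖ₊₁)/dₖ₊₁⌋:
  k=1: m=20, d=4, a=10
  k=2: m=20, d=1, a=40
d=1 and a=2a₀=40 at k=2, so the next step gives (m, d) = (20, 4) again — its k=1 value — and the period has length 2.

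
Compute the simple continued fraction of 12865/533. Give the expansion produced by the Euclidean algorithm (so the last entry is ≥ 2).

12865 = 24×533 + 73
533 = 7×73 + 22
73 = 3×22 + 7
22 = 3×7 + 1
7 = 7×1 + 0  (stop)
So 12865/533 = [24; 7, 3, 3, 7].

[24; 7, 3, 3, 7]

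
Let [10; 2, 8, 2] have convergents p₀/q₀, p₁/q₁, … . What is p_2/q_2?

178/17

Using pₖ = aₖpₖ₋₁ + pₖ₋₂, qₖ = aₖqₖ₋₁ + qₖ₋₂ (with p₋₁=1, p₋₂=0, q₋₁=0, q₋₂=1):
  k=0: a=10, p=10, q=1
  k=1: a=2, p=21, q=2
  k=2: a=8, p=178, q=17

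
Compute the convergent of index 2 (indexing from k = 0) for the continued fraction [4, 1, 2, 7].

Using pₖ = aₖpₖ₋₁ + pₖ₋₂, qₖ = aₖqₖ₋₁ + qₖ₋₂ (with p₋₁=1, p₋₂=0, q₋₁=0, q₋₂=1):
  k=0: a=4, p=4, q=1
  k=1: a=1, p=5, q=1
  k=2: a=2, p=14, q=3

14/3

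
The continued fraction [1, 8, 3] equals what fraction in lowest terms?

28/25

Fold from the inside: start with 3/1.
  8 + 1/3 = 25/3
  1 + 3/25 = 28/25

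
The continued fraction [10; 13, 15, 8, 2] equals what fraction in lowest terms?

33837/3358

Using pₖ = aₖpₖ₋₁ + pₖ₋₂ and qₖ = aₖqₖ₋₁ + qₖ₋₂:
  k=0: a=10, p=10, q=1
  k=1: a=13, p=131, q=13
  k=2: a=15, p=1975, q=196
  k=3: a=8, p=15931, q=1581
  k=4: a=2, p=33837, q=3358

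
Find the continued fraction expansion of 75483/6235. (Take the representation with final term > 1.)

75483 = 12·6235 + 663
6235 = 9·663 + 268
663 = 2·268 + 127
268 = 2·127 + 14
127 = 9·14 + 1
14 = 14·1 + 0  (stop)
So 75483/6235 = [12; 9, 2, 2, 9, 14].

[12; 9, 2, 2, 9, 14]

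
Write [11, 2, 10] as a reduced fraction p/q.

241/21

Using pₖ = aₖpₖ₋₁ + pₖ₋₂ and qₖ = aₖqₖ₋₁ + qₖ₋₂:
  k=0: a=11, p=11, q=1
  k=1: a=2, p=23, q=2
  k=2: a=10, p=241, q=21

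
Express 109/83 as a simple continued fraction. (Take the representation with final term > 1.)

109 = 1·83 + 26
83 = 3·26 + 5
26 = 5·5 + 1
5 = 5·1 + 0  (stop)
So 109/83 = [1; 3, 5, 5].

[1; 3, 5, 5]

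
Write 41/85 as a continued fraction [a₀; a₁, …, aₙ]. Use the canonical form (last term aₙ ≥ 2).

41 = 0×85 + 41
85 = 2×41 + 3
41 = 13×3 + 2
3 = 1×2 + 1
2 = 2×1 + 0  (stop)
So 41/85 = [0; 2, 13, 1, 2].

[0; 2, 13, 1, 2]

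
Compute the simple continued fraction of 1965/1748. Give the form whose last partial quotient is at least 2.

[1; 8, 18, 12]

1965 = 1*1748 + 217
1748 = 8*217 + 12
217 = 18*12 + 1
12 = 12*1 + 0  (stop)
So 1965/1748 = [1; 8, 18, 12].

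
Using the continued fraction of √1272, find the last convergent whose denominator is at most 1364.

√1272 = [35; 1, 1, 1, 70, …] (period length 4).
Convergents:
  p_0/q_0 = 35/1
  p_1/q_1 = 36/1
  p_2/q_2 = 71/2
  p_3/q_3 = 107/3
  p_4/q_4 = 7561/212
  p_5/q_5 = 7668/215
  p_6/q_6 = 15229/427
  p_7/q_7 = 22897/642
  p_8/q_8 = 1618019/45367
q_7 = 642 ≤ 1364 < 45367 = q_8, so the answer is 22897/642.

22897/642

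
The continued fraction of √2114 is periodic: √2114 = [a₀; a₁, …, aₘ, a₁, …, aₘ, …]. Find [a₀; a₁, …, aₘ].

a₀ = ⌊√2114⌋ = 45.
With m₀=0, d₀=1 and mₖ₊₁ = dₖaₖ − mₖ, dₖ₊₁ = (n − mₖ₊₁²)/dₖ, aₖ₊₁ = ⌊(a₀+mₖ₊₁)/dₖ₊₁⌋:
  k=1: m=45, d=89, a=1
  k=2: m=44, d=2, a=44
  k=3: m=44, d=89, a=1
  k=4: m=45, d=1, a=90
d=1 and a=2a₀=90 at k=4, so the next step gives (m, d) = (45, 89) again — its k=1 value — and the period has length 4.

[45; 1, 44, 1, 90]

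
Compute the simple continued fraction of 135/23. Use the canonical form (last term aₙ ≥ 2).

135 = 5*23 + 20
23 = 1*20 + 3
20 = 6*3 + 2
3 = 1*2 + 1
2 = 2*1 + 0  (stop)
So 135/23 = [5; 1, 6, 1, 2].

[5; 1, 6, 1, 2]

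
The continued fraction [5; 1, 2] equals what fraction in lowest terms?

17/3

Using pₖ = aₖpₖ₋₁ + pₖ₋₂ and qₖ = aₖqₖ₋₁ + qₖ₋₂:
  k=0: a=5, p=5, q=1
  k=1: a=1, p=6, q=1
  k=2: a=2, p=17, q=3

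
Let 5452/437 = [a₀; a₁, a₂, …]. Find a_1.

5452 = 12·437 + 208   →  a_0 = 12
437 = 2·208 + 21   →  a_1 = 2

2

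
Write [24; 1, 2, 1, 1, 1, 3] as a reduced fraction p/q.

Fold from the inside: start with 3/1.
  1 + 1/3 = 4/3
  1 + 3/4 = 7/4
  1 + 4/7 = 11/7
  2 + 7/11 = 29/11
  1 + 11/29 = 40/29
  24 + 29/40 = 989/40

989/40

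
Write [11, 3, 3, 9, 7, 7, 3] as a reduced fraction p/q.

Fold from the inside: start with 3/1.
  7 + 1/3 = 22/3
  7 + 3/22 = 157/22
  9 + 22/157 = 1435/157
  3 + 157/1435 = 4462/1435
  3 + 1435/4462 = 14821/4462
  11 + 4462/14821 = 167493/14821

167493/14821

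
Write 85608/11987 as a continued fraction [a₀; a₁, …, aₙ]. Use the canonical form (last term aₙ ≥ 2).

85608 = 7×11987 + 1699
11987 = 7×1699 + 94
1699 = 18×94 + 7
94 = 13×7 + 3
7 = 2×3 + 1
3 = 3×1 + 0  (stop)
So 85608/11987 = [7; 7, 18, 13, 2, 3].

[7; 7, 18, 13, 2, 3]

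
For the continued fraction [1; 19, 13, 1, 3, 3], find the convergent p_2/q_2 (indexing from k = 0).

Using pₖ = aₖpₖ₋₁ + pₖ₋₂, qₖ = aₖqₖ₋₁ + qₖ₋₂ (with p₋₁=1, p₋₂=0, q₋₁=0, q₋₂=1):
  k=0: a=1, p=1, q=1
  k=1: a=19, p=20, q=19
  k=2: a=13, p=261, q=248

261/248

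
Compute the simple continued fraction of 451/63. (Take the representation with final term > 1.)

[7; 6, 3, 3]

451 = 7×63 + 10
63 = 6×10 + 3
10 = 3×3 + 1
3 = 3×1 + 0  (stop)
So 451/63 = [7; 6, 3, 3].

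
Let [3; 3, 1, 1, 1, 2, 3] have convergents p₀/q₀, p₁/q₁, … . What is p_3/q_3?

Using pₖ = aₖpₖ₋₁ + pₖ₋₂, qₖ = aₖqₖ₋₁ + qₖ₋₂ (with p₋₁=1, p₋₂=0, q₋₁=0, q₋₂=1):
  k=0: a=3, p=3, q=1
  k=1: a=3, p=10, q=3
  k=2: a=1, p=13, q=4
  k=3: a=1, p=23, q=7

23/7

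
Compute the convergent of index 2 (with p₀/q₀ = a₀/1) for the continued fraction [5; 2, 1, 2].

Using pₖ = aₖpₖ₋₁ + pₖ₋₂, qₖ = aₖqₖ₋₁ + qₖ₋₂ (with p₋₁=1, p₋₂=0, q₋₁=0, q₋₂=1):
  k=0: a=5, p=5, q=1
  k=1: a=2, p=11, q=2
  k=2: a=1, p=16, q=3

16/3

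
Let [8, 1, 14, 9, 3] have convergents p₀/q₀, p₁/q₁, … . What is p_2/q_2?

134/15

Using pₖ = aₖpₖ₋₁ + pₖ₋₂, qₖ = aₖqₖ₋₁ + qₖ₋₂ (with p₋₁=1, p₋₂=0, q₋₁=0, q₋₂=1):
  k=0: a=8, p=8, q=1
  k=1: a=1, p=9, q=1
  k=2: a=14, p=134, q=15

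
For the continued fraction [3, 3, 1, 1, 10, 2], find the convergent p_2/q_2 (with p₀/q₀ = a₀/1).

13/4

Using pₖ = aₖpₖ₋₁ + pₖ₋₂, qₖ = aₖqₖ₋₁ + qₖ₋₂ (with p₋₁=1, p₋₂=0, q₋₁=0, q₋₂=1):
  k=0: a=3, p=3, q=1
  k=1: a=3, p=10, q=3
  k=2: a=1, p=13, q=4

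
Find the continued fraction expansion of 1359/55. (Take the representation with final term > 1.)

[24; 1, 2, 2, 3, 2]

1359 = 24*55 + 39
55 = 1*39 + 16
39 = 2*16 + 7
16 = 2*7 + 2
7 = 3*2 + 1
2 = 2*1 + 0  (stop)
So 1359/55 = [24; 1, 2, 2, 3, 2].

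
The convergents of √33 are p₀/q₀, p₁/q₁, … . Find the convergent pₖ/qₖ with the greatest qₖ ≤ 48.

√33 = [5; 1, 2, 1, 10, …] (period length 4).
Convergents:
  p_0/q_0 = 5/1
  p_1/q_1 = 6/1
  p_2/q_2 = 17/3
  p_3/q_3 = 23/4
  p_4/q_4 = 247/43
  p_5/q_5 = 270/47
  p_6/q_6 = 787/137
q_5 = 47 ≤ 48 < 137 = q_6, so the answer is 270/47.

270/47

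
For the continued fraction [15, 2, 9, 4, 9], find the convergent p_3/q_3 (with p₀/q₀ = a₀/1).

1207/78

Using pₖ = aₖpₖ₋₁ + pₖ₋₂, qₖ = aₖqₖ₋₁ + qₖ₋₂ (with p₋₁=1, p₋₂=0, q₋₁=0, q₋₂=1):
  k=0: a=15, p=15, q=1
  k=1: a=2, p=31, q=2
  k=2: a=9, p=294, q=19
  k=3: a=4, p=1207, q=78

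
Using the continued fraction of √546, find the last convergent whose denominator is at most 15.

257/11

√546 = [23; 2, 1, 2, 1, 2, 46, …] (period length 6).
Convergents:
  p_0/q_0 = 23/1
  p_1/q_1 = 47/2
  p_2/q_2 = 70/3
  p_3/q_3 = 187/8
  p_4/q_4 = 257/11
  p_5/q_5 = 701/30
q_4 = 11 ≤ 15 < 30 = q_5, so the answer is 257/11.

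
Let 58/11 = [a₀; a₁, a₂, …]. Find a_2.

58 = 5·11 + 3   →  a_0 = 5
11 = 3·3 + 2   →  a_1 = 3
3 = 1·2 + 1   →  a_2 = 1

1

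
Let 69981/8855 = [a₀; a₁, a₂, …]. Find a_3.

3

69981 = 7·8855 + 7996   →  a_0 = 7
8855 = 1·7996 + 859   →  a_1 = 1
7996 = 9·859 + 265   →  a_2 = 9
859 = 3·265 + 64   →  a_3 = 3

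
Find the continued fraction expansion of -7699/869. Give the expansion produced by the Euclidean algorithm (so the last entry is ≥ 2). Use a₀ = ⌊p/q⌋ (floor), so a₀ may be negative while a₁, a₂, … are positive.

-7699 = -9×869 + 122
869 = 7×122 + 15
122 = 8×15 + 2
15 = 7×2 + 1
2 = 2×1 + 0  (stop)
So -7699/869 = [-9; 7, 8, 7, 2].

[-9; 7, 8, 7, 2]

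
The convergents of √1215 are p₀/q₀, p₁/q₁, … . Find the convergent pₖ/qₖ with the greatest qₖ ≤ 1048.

√1215 = [34; 1, 5, 1, 68, …] (period length 4).
Convergents:
  p_0/q_0 = 34/1
  p_1/q_1 = 35/1
  p_2/q_2 = 209/6
  p_3/q_3 = 244/7
  p_4/q_4 = 16801/482
  p_5/q_5 = 17045/489
  p_6/q_6 = 102026/2927
q_5 = 489 ≤ 1048 < 2927 = q_6, so the answer is 17045/489.

17045/489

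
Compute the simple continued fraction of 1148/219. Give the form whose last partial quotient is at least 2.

[5; 4, 7, 1, 1, 3]

1148 = 5×219 + 53
219 = 4×53 + 7
53 = 7×7 + 4
7 = 1×4 + 3
4 = 1×3 + 1
3 = 3×1 + 0  (stop)
So 1148/219 = [5; 4, 7, 1, 1, 3].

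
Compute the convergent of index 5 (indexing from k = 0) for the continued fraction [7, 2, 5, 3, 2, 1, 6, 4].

865/116

Using pₖ = aₖpₖ₋₁ + pₖ₋₂, qₖ = aₖqₖ₋₁ + qₖ₋₂ (with p₋₁=1, p₋₂=0, q₋₁=0, q₋₂=1):
  k=0: a=7, p=7, q=1
  k=1: a=2, p=15, q=2
  k=2: a=5, p=82, q=11
  k=3: a=3, p=261, q=35
  k=4: a=2, p=604, q=81
  k=5: a=1, p=865, q=116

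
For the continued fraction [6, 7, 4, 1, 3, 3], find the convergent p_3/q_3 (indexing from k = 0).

221/36

Using pₖ = aₖpₖ₋₁ + pₖ₋₂, qₖ = aₖqₖ₋₁ + qₖ₋₂ (with p₋₁=1, p₋₂=0, q₋₁=0, q₋₂=1):
  k=0: a=6, p=6, q=1
  k=1: a=7, p=43, q=7
  k=2: a=4, p=178, q=29
  k=3: a=1, p=221, q=36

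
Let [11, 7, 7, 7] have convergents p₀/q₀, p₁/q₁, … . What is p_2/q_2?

557/50

Using pₖ = aₖpₖ₋₁ + pₖ₋₂, qₖ = aₖqₖ₋₁ + qₖ₋₂ (with p₋₁=1, p₋₂=0, q₋₁=0, q₋₂=1):
  k=0: a=11, p=11, q=1
  k=1: a=7, p=78, q=7
  k=2: a=7, p=557, q=50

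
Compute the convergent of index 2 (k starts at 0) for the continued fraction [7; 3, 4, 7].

Using pₖ = aₖpₖ₋₁ + pₖ₋₂, qₖ = aₖqₖ₋₁ + qₖ₋₂ (with p₋₁=1, p₋₂=0, q₋₁=0, q₋₂=1):
  k=0: a=7, p=7, q=1
  k=1: a=3, p=22, q=3
  k=2: a=4, p=95, q=13

95/13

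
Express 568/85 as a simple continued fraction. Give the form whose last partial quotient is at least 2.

[6; 1, 2, 6, 1, 3]

568 = 6×85 + 58
85 = 1×58 + 27
58 = 2×27 + 4
27 = 6×4 + 3
4 = 1×3 + 1
3 = 3×1 + 0  (stop)
So 568/85 = [6; 1, 2, 6, 1, 3].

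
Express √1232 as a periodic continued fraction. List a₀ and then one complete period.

a₀ = ⌊√1232⌋ = 35.
With m₀=0, d₀=1 and mₖ₊₁ = dₖaₖ − mₖ, dₖ₊₁ = (n − mₖ₊₁²)/dₖ, aₖ₊₁ = ⌊(a₀+mₖ₊₁)/dₖ₊₁⌋:
  k=1: m=35, d=7, a=10
  k=2: m=35, d=1, a=70
d=1 and a=2a₀=70 at k=2, so the next step gives (m, d) = (35, 7) again — its k=1 value — and the period has length 2.

[35; 10, 70]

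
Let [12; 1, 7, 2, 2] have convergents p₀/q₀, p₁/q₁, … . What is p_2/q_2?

103/8

Using pₖ = aₖpₖ₋₁ + pₖ₋₂, qₖ = aₖqₖ₋₁ + qₖ₋₂ (with p₋₁=1, p₋₂=0, q₋₁=0, q₋₂=1):
  k=0: a=12, p=12, q=1
  k=1: a=1, p=13, q=1
  k=2: a=7, p=103, q=8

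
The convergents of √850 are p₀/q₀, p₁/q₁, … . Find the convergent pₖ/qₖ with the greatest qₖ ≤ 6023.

142421/4885

√850 = [29; 6, 2, 6, 58, …] (period length 4).
Convergents:
  p_0/q_0 = 29/1
  p_1/q_1 = 175/6
  p_2/q_2 = 379/13
  p_3/q_3 = 2449/84
  p_4/q_4 = 142421/4885
  p_5/q_5 = 856975/29394
q_4 = 4885 ≤ 6023 < 29394 = q_5, so the answer is 142421/4885.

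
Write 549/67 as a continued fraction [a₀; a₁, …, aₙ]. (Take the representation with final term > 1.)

549 = 8×67 + 13
67 = 5×13 + 2
13 = 6×2 + 1
2 = 2×1 + 0  (stop)
So 549/67 = [8; 5, 6, 2].

[8; 5, 6, 2]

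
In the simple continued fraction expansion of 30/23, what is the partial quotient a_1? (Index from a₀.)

30 = 1·23 + 7   →  a_0 = 1
23 = 3·7 + 2   →  a_1 = 3

3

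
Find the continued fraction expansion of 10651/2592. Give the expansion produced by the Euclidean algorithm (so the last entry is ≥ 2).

10651 = 4*2592 + 283
2592 = 9*283 + 45
283 = 6*45 + 13
45 = 3*13 + 6
13 = 2*6 + 1
6 = 6*1 + 0  (stop)
So 10651/2592 = [4; 9, 6, 3, 2, 6].

[4; 9, 6, 3, 2, 6]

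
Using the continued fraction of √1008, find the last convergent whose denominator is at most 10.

127/4

√1008 = [31; 1, 2, 1, 62, …] (period length 4).
Convergents:
  p_0/q_0 = 31/1
  p_1/q_1 = 32/1
  p_2/q_2 = 95/3
  p_3/q_3 = 127/4
  p_4/q_4 = 7969/251
q_3 = 4 ≤ 10 < 251 = q_4, so the answer is 127/4.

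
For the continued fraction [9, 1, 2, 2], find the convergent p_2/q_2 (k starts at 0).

Using pₖ = aₖpₖ₋₁ + pₖ₋₂, qₖ = aₖqₖ₋₁ + qₖ₋₂ (with p₋₁=1, p₋₂=0, q₋₁=0, q₋₂=1):
  k=0: a=9, p=9, q=1
  k=1: a=1, p=10, q=1
  k=2: a=2, p=29, q=3

29/3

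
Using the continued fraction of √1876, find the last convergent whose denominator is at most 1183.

√1876 = [43; 3, 5, 12, 5, 3, 86, …] (period length 6).
Convergents:
  p_0/q_0 = 43/1
  p_1/q_1 = 130/3
  p_2/q_2 = 693/16
  p_3/q_3 = 8446/195
  p_4/q_4 = 42923/991
  p_5/q_5 = 137215/3168
q_4 = 991 ≤ 1183 < 3168 = q_5, so the answer is 42923/991.

42923/991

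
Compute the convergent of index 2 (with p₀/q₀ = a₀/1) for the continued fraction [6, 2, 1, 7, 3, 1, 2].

19/3

Using pₖ = aₖpₖ₋₁ + pₖ₋₂, qₖ = aₖqₖ₋₁ + qₖ₋₂ (with p₋₁=1, p₋₂=0, q₋₁=0, q₋₂=1):
  k=0: a=6, p=6, q=1
  k=1: a=2, p=13, q=2
  k=2: a=1, p=19, q=3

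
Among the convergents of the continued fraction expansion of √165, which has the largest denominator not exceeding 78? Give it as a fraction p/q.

√165 = [12; 1, 5, 2, 5, 1, 24, …] (period length 6).
Convergents:
  p_0/q_0 = 12/1
  p_1/q_1 = 13/1
  p_2/q_2 = 77/6
  p_3/q_3 = 167/13
  p_4/q_4 = 912/71
  p_5/q_5 = 1079/84
q_4 = 71 ≤ 78 < 84 = q_5, so the answer is 912/71.

912/71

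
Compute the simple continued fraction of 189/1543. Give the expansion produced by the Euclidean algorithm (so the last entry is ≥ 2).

189 = 0·1543 + 189
1543 = 8·189 + 31
189 = 6·31 + 3
31 = 10·3 + 1
3 = 3·1 + 0  (stop)
So 189/1543 = [0; 8, 6, 10, 3].

[0; 8, 6, 10, 3]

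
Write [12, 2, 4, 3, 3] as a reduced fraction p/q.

1195/96

Fold from the inside: start with 3/1.
  3 + 1/3 = 10/3
  4 + 3/10 = 43/10
  2 + 10/43 = 96/43
  12 + 43/96 = 1195/96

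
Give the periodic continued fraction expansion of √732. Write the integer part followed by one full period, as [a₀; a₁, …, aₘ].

[27; 18, 54]

a₀ = ⌊√732⌋ = 27.
With m₀=0, d₀=1 and mₖ₊₁ = dₖaₖ − mₖ, dₖ₊₁ = (n − mₖ₊₁²)/dₖ, aₖ₊₁ = ⌊(a₀+mₖ₊₁)/dₖ₊₁⌋:
  k=1: m=27, d=3, a=18
  k=2: m=27, d=1, a=54
d=1 and a=2a₀=54 at k=2, so the next step gives (m, d) = (27, 3) again — its k=1 value — and the period has length 2.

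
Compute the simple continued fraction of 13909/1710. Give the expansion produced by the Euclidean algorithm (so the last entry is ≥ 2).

13909 = 8*1710 + 229
1710 = 7*229 + 107
229 = 2*107 + 15
107 = 7*15 + 2
15 = 7*2 + 1
2 = 2*1 + 0  (stop)
So 13909/1710 = [8; 7, 2, 7, 7, 2].

[8; 7, 2, 7, 7, 2]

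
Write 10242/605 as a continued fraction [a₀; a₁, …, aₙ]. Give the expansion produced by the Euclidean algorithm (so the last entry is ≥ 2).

10242 = 16×605 + 562
605 = 1×562 + 43
562 = 13×43 + 3
43 = 14×3 + 1
3 = 3×1 + 0  (stop)
So 10242/605 = [16; 1, 13, 14, 3].

[16; 1, 13, 14, 3]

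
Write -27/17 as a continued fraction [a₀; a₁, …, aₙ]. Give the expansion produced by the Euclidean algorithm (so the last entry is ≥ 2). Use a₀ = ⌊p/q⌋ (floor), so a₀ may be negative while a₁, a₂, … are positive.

[-2; 2, 2, 3]

-27 = -2×17 + 7
17 = 2×7 + 3
7 = 2×3 + 1
3 = 3×1 + 0  (stop)
So -27/17 = [-2; 2, 2, 3].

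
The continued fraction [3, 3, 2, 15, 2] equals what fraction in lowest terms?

733/223

Using pₖ = aₖpₖ₋₁ + pₖ₋₂ and qₖ = aₖqₖ₋₁ + qₖ₋₂:
  k=0: a=3, p=3, q=1
  k=1: a=3, p=10, q=3
  k=2: a=2, p=23, q=7
  k=3: a=15, p=355, q=108
  k=4: a=2, p=733, q=223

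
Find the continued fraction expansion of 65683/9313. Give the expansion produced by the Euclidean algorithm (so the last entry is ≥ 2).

65683 = 7×9313 + 492
9313 = 18×492 + 457
492 = 1×457 + 35
457 = 13×35 + 2
35 = 17×2 + 1
2 = 2×1 + 0  (stop)
So 65683/9313 = [7; 18, 1, 13, 17, 2].

[7; 18, 1, 13, 17, 2]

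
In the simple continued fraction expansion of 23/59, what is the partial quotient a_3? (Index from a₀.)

1

23 = 0·59 + 23   →  a_0 = 0
59 = 2·23 + 13   →  a_1 = 2
23 = 1·13 + 10   →  a_2 = 1
13 = 1·10 + 3   →  a_3 = 1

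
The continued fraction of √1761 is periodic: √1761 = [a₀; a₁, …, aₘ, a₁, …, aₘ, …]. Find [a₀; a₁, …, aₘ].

[41; 1, 26, 1, 82]

a₀ = ⌊√1761⌋ = 41.
With m₀=0, d₀=1 and mₖ₊₁ = dₖaₖ − mₖ, dₖ₊₁ = (n − mₖ₊₁²)/dₖ, aₖ₊₁ = ⌊(a₀+mₖ₊₁)/dₖ₊₁⌋:
  k=1: m=41, d=80, a=1
  k=2: m=39, d=3, a=26
  k=3: m=39, d=80, a=1
  k=4: m=41, d=1, a=82
d=1 and a=2a₀=82 at k=4, so the next step gives (m, d) = (41, 80) again — its k=1 value — and the period has length 4.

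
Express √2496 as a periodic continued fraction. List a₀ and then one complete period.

a₀ = ⌊√2496⌋ = 49.
With m₀=0, d₀=1 and mₖ₊₁ = dₖaₖ − mₖ, dₖ₊₁ = (n − mₖ₊₁²)/dₖ, aₖ₊₁ = ⌊(a₀+mₖ₊₁)/dₖ₊₁⌋:
  k=1: m=49, d=95, a=1
  k=2: m=46, d=4, a=23
  k=3: m=46, d=95, a=1
  k=4: m=49, d=1, a=98
d=1 and a=2a₀=98 at k=4, so the next step gives (m, d) = (49, 95) again — its k=1 value — and the period has length 4.

[49; 1, 23, 1, 98]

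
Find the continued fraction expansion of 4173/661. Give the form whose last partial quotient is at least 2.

[6; 3, 5, 5, 1, 2, 2]

4173 = 6·661 + 207
661 = 3·207 + 40
207 = 5·40 + 7
40 = 5·7 + 5
7 = 1·5 + 2
5 = 2·2 + 1
2 = 2·1 + 0  (stop)
So 4173/661 = [6; 3, 5, 5, 1, 2, 2].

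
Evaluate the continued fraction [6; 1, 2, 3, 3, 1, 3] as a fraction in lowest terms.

1085/162

Using pₖ = aₖpₖ₋₁ + pₖ₋₂ and qₖ = aₖqₖ₋₁ + qₖ₋₂:
  k=0: a=6, p=6, q=1
  k=1: a=1, p=7, q=1
  k=2: a=2, p=20, q=3
  k=3: a=3, p=67, q=10
  k=4: a=3, p=221, q=33
  k=5: a=1, p=288, q=43
  k=6: a=3, p=1085, q=162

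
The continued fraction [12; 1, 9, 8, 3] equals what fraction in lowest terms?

Fold from the inside: start with 3/1.
  8 + 1/3 = 25/3
  9 + 3/25 = 228/25
  1 + 25/228 = 253/228
  12 + 228/253 = 3264/253

3264/253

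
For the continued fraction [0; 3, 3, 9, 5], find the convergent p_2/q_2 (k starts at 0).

Using pₖ = aₖpₖ₋₁ + pₖ₋₂, qₖ = aₖqₖ₋₁ + qₖ₋₂ (with p₋₁=1, p₋₂=0, q₋₁=0, q₋₂=1):
  k=0: a=0, p=0, q=1
  k=1: a=3, p=1, q=3
  k=2: a=3, p=3, q=10

3/10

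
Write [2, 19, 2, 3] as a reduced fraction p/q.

Using pₖ = aₖpₖ₋₁ + pₖ₋₂ and qₖ = aₖqₖ₋₁ + qₖ₋₂:
  k=0: a=2, p=2, q=1
  k=1: a=19, p=39, q=19
  k=2: a=2, p=80, q=39
  k=3: a=3, p=279, q=136

279/136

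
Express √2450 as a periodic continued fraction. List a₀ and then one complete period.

[49; 2, 98]

a₀ = ⌊√2450⌋ = 49.
With m₀=0, d₀=1 and mₖ₊₁ = dₖaₖ − mₖ, dₖ₊₁ = (n − mₖ₊₁²)/dₖ, aₖ₊₁ = ⌊(a₀+mₖ₊₁)/dₖ₊₁⌋:
  k=1: m=49, d=49, a=2
  k=2: m=49, d=1, a=98
d=1 and a=2a₀=98 at k=2, so the next step gives (m, d) = (49, 49) again — its k=1 value — and the period has length 2.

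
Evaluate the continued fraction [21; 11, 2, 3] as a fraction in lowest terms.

Using pₖ = aₖpₖ₋₁ + pₖ₋₂ and qₖ = aₖqₖ₋₁ + qₖ₋₂:
  k=0: a=21, p=21, q=1
  k=1: a=11, p=232, q=11
  k=2: a=2, p=485, q=23
  k=3: a=3, p=1687, q=80

1687/80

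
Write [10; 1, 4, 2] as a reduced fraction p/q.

Using pₖ = aₖpₖ₋₁ + pₖ₋₂ and qₖ = aₖqₖ₋₁ + qₖ₋₂:
  k=0: a=10, p=10, q=1
  k=1: a=1, p=11, q=1
  k=2: a=4, p=54, q=5
  k=3: a=2, p=119, q=11

119/11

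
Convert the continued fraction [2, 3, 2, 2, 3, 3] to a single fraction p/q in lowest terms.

438/191

Fold from the inside: start with 3/1.
  3 + 1/3 = 10/3
  2 + 3/10 = 23/10
  2 + 10/23 = 56/23
  3 + 23/56 = 191/56
  2 + 56/191 = 438/191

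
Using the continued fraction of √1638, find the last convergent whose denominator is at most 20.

688/17

√1638 = [40; 2, 8, 2, 80, …] (period length 4).
Convergents:
  p_0/q_0 = 40/1
  p_1/q_1 = 81/2
  p_2/q_2 = 688/17
  p_3/q_3 = 1457/36
q_2 = 17 ≤ 20 < 36 = q_3, so the answer is 688/17.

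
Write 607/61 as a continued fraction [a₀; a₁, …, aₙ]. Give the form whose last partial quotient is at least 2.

[9; 1, 19, 3]

607 = 9*61 + 58
61 = 1*58 + 3
58 = 19*3 + 1
3 = 3*1 + 0  (stop)
So 607/61 = [9; 1, 19, 3].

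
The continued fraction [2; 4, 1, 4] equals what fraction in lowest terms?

Fold from the inside: start with 4/1.
  1 + 1/4 = 5/4
  4 + 4/5 = 24/5
  2 + 5/24 = 53/24

53/24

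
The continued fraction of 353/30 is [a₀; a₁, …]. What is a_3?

353 = 11·30 + 23   →  a_0 = 11
30 = 1·23 + 7   →  a_1 = 1
23 = 3·7 + 2   →  a_2 = 3
7 = 3·2 + 1   →  a_3 = 3

3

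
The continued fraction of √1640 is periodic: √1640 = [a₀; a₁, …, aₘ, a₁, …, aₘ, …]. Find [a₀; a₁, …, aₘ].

[40; 2, 80]

a₀ = ⌊√1640⌋ = 40.
With m₀=0, d₀=1 and mₖ₊₁ = dₖaₖ − mₖ, dₖ₊₁ = (n − mₖ₊₁²)/dₖ, aₖ₊₁ = ⌊(a₀+mₖ₊₁)/dₖ₊₁⌋:
  k=1: m=40, d=40, a=2
  k=2: m=40, d=1, a=80
d=1 and a=2a₀=80 at k=2, so the next step gives (m, d) = (40, 40) again — its k=1 value — and the period has length 2.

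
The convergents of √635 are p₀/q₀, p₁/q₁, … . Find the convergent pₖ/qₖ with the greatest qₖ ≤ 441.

6325/251

√635 = [25; 5, 50, …] (period length 2).
Convergents:
  p_0/q_0 = 25/1
  p_1/q_1 = 126/5
  p_2/q_2 = 6325/251
  p_3/q_3 = 31751/1260
q_2 = 251 ≤ 441 < 1260 = q_3, so the answer is 6325/251.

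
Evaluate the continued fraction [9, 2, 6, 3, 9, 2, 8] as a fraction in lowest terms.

Using pₖ = aₖpₖ₋₁ + pₖ₋₂ and qₖ = aₖqₖ₋₁ + qₖ₋₂:
  k=0: a=9, p=9, q=1
  k=1: a=2, p=19, q=2
  k=2: a=6, p=123, q=13
  k=3: a=3, p=388, q=41
  k=4: a=9, p=3615, q=382
  k=5: a=2, p=7618, q=805
  k=6: a=8, p=64559, q=6822

64559/6822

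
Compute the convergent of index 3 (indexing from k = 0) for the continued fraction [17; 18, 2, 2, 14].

Using pₖ = aₖpₖ₋₁ + pₖ₋₂, qₖ = aₖqₖ₋₁ + qₖ₋₂ (with p₋₁=1, p₋₂=0, q₋₁=0, q₋₂=1):
  k=0: a=17, p=17, q=1
  k=1: a=18, p=307, q=18
  k=2: a=2, p=631, q=37
  k=3: a=2, p=1569, q=92

1569/92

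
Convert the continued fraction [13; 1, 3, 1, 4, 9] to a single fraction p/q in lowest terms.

3048/221

Using pₖ = aₖpₖ₋₁ + pₖ₋₂ and qₖ = aₖqₖ₋₁ + qₖ₋₂:
  k=0: a=13, p=13, q=1
  k=1: a=1, p=14, q=1
  k=2: a=3, p=55, q=4
  k=3: a=1, p=69, q=5
  k=4: a=4, p=331, q=24
  k=5: a=9, p=3048, q=221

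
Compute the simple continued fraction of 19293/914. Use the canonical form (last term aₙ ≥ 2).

19293 = 21*914 + 99
914 = 9*99 + 23
99 = 4*23 + 7
23 = 3*7 + 2
7 = 3*2 + 1
2 = 2*1 + 0  (stop)
So 19293/914 = [21; 9, 4, 3, 3, 2].

[21; 9, 4, 3, 3, 2]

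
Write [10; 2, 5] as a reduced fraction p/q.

Using pₖ = aₖpₖ₋₁ + pₖ₋₂ and qₖ = aₖqₖ₋₁ + qₖ₋₂:
  k=0: a=10, p=10, q=1
  k=1: a=2, p=21, q=2
  k=2: a=5, p=115, q=11

115/11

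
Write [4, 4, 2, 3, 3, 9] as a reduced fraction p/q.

4010/949

Fold from the inside: start with 9/1.
  3 + 1/9 = 28/9
  3 + 9/28 = 93/28
  2 + 28/93 = 214/93
  4 + 93/214 = 949/214
  4 + 214/949 = 4010/949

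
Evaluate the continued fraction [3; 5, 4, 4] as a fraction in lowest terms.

284/89

Fold from the inside: start with 4/1.
  4 + 1/4 = 17/4
  5 + 4/17 = 89/17
  3 + 17/89 = 284/89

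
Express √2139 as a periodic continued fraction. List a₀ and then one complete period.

a₀ = ⌊√2139⌋ = 46.
With m₀=0, d₀=1 and mₖ₊₁ = dₖaₖ − mₖ, dₖ₊₁ = (n − mₖ₊₁²)/dₖ, aₖ₊₁ = ⌊(a₀+mₖ₊₁)/dₖ₊₁⌋:
  k=1: m=46, d=23, a=4
  k=2: m=46, d=1, a=92
d=1 and a=2a₀=92 at k=2, so the next step gives (m, d) = (46, 23) again — its k=1 value — and the period has length 2.

[46; 4, 92]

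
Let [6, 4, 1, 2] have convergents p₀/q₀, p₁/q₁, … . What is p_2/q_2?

31/5

Using pₖ = aₖpₖ₋₁ + pₖ₋₂, qₖ = aₖqₖ₋₁ + qₖ₋₂ (with p₋₁=1, p₋₂=0, q₋₁=0, q₋₂=1):
  k=0: a=6, p=6, q=1
  k=1: a=4, p=25, q=4
  k=2: a=1, p=31, q=5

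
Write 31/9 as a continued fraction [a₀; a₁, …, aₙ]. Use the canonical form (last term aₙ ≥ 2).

[3; 2, 4]

31 = 3·9 + 4
9 = 2·4 + 1
4 = 4·1 + 0  (stop)
So 31/9 = [3; 2, 4].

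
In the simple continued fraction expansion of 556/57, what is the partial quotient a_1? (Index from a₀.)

556 = 9·57 + 43   →  a_0 = 9
57 = 1·43 + 14   →  a_1 = 1

1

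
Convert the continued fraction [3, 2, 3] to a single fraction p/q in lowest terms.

Fold from the inside: start with 3/1.
  2 + 1/3 = 7/3
  3 + 3/7 = 24/7

24/7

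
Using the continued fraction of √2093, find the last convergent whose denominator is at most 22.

183/4

√2093 = [45; 1, 2, 1, 90, …] (period length 4).
Convergents:
  p_0/q_0 = 45/1
  p_1/q_1 = 46/1
  p_2/q_2 = 137/3
  p_3/q_3 = 183/4
  p_4/q_4 = 16607/363
q_3 = 4 ≤ 22 < 363 = q_4, so the answer is 183/4.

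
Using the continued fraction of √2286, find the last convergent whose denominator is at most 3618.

130049/2720

√2286 = [47; 1, 4, 3, 10, 3, 4, 1, 94, …] (period length 8).
Convergents:
  p_0/q_0 = 47/1
  p_1/q_1 = 48/1
  p_2/q_2 = 239/5
  p_3/q_3 = 765/16
  p_4/q_4 = 7889/165
  p_5/q_5 = 24432/511
  p_6/q_6 = 105617/2209
  p_7/q_7 = 130049/2720
  p_8/q_8 = 12330223/257889
q_7 = 2720 ≤ 3618 < 257889 = q_8, so the answer is 130049/2720.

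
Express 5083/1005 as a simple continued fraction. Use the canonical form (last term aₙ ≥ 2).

5083 = 5*1005 + 58
1005 = 17*58 + 19
58 = 3*19 + 1
19 = 19*1 + 0  (stop)
So 5083/1005 = [5; 17, 3, 19].

[5; 17, 3, 19]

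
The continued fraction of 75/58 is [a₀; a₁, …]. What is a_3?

75 = 1·58 + 17   →  a_0 = 1
58 = 3·17 + 7   →  a_1 = 3
17 = 2·7 + 3   →  a_2 = 2
7 = 2·3 + 1   →  a_3 = 2

2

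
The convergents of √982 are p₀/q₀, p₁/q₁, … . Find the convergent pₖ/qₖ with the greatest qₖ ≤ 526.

√982 = [31; 2, 1, 30, 1, 2, 62, …] (period length 6).
Convergents:
  p_0/q_0 = 31/1
  p_1/q_1 = 63/2
  p_2/q_2 = 94/3
  p_3/q_3 = 2883/92
  p_4/q_4 = 2977/95
  p_5/q_5 = 8837/282
  p_6/q_6 = 550871/17579
q_5 = 282 ≤ 526 < 17579 = q_6, so the answer is 8837/282.

8837/282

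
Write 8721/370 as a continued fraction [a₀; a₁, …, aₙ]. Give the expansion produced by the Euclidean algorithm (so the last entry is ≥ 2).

8721 = 23×370 + 211
370 = 1×211 + 159
211 = 1×159 + 52
159 = 3×52 + 3
52 = 17×3 + 1
3 = 3×1 + 0  (stop)
So 8721/370 = [23; 1, 1, 3, 17, 3].

[23; 1, 1, 3, 17, 3]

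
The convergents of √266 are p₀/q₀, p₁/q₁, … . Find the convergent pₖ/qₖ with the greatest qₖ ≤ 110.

685/42

√266 = [16; 3, 4, 3, 32, …] (period length 4).
Convergents:
  p_0/q_0 = 16/1
  p_1/q_1 = 49/3
  p_2/q_2 = 212/13
  p_3/q_3 = 685/42
  p_4/q_4 = 22132/1357
q_3 = 42 ≤ 110 < 1357 = q_4, so the answer is 685/42.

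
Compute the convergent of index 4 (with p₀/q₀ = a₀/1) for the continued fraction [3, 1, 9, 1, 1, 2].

82/21

Using pₖ = aₖpₖ₋₁ + pₖ₋₂, qₖ = aₖqₖ₋₁ + qₖ₋₂ (with p₋₁=1, p₋₂=0, q₋₁=0, q₋₂=1):
  k=0: a=3, p=3, q=1
  k=1: a=1, p=4, q=1
  k=2: a=9, p=39, q=10
  k=3: a=1, p=43, q=11
  k=4: a=1, p=82, q=21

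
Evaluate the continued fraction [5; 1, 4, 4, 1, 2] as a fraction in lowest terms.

Fold from the inside: start with 2/1.
  1 + 1/2 = 3/2
  4 + 2/3 = 14/3
  4 + 3/14 = 59/14
  1 + 14/59 = 73/59
  5 + 59/73 = 424/73

424/73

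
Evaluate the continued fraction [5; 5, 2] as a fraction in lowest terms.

Using pₖ = aₖpₖ₋₁ + pₖ₋₂ and qₖ = aₖqₖ₋₁ + qₖ₋₂:
  k=0: a=5, p=5, q=1
  k=1: a=5, p=26, q=5
  k=2: a=2, p=57, q=11

57/11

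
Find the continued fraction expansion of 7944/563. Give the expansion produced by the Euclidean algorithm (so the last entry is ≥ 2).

[14; 9, 12, 2, 2]

7944 = 14*563 + 62
563 = 9*62 + 5
62 = 12*5 + 2
5 = 2*2 + 1
2 = 2*1 + 0  (stop)
So 7944/563 = [14; 9, 12, 2, 2].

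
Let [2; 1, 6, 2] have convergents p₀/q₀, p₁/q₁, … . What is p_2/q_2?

20/7

Using pₖ = aₖpₖ₋₁ + pₖ₋₂, qₖ = aₖqₖ₋₁ + qₖ₋₂ (with p₋₁=1, p₋₂=0, q₋₁=0, q₋₂=1):
  k=0: a=2, p=2, q=1
  k=1: a=1, p=3, q=1
  k=2: a=6, p=20, q=7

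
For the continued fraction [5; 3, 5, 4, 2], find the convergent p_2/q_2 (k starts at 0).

Using pₖ = aₖpₖ₋₁ + pₖ₋₂, qₖ = aₖqₖ₋₁ + qₖ₋₂ (with p₋₁=1, p₋₂=0, q₋₁=0, q₋₂=1):
  k=0: a=5, p=5, q=1
  k=1: a=3, p=16, q=3
  k=2: a=5, p=85, q=16

85/16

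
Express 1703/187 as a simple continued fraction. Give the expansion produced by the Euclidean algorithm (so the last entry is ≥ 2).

[9; 9, 2, 1, 6]

1703 = 9*187 + 20
187 = 9*20 + 7
20 = 2*7 + 6
7 = 1*6 + 1
6 = 6*1 + 0  (stop)
So 1703/187 = [9; 9, 2, 1, 6].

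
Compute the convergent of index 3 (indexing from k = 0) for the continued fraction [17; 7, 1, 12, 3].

Using pₖ = aₖpₖ₋₁ + pₖ₋₂, qₖ = aₖqₖ₋₁ + qₖ₋₂ (with p₋₁=1, p₋₂=0, q₋₁=0, q₋₂=1):
  k=0: a=17, p=17, q=1
  k=1: a=7, p=120, q=7
  k=2: a=1, p=137, q=8
  k=3: a=12, p=1764, q=103

1764/103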